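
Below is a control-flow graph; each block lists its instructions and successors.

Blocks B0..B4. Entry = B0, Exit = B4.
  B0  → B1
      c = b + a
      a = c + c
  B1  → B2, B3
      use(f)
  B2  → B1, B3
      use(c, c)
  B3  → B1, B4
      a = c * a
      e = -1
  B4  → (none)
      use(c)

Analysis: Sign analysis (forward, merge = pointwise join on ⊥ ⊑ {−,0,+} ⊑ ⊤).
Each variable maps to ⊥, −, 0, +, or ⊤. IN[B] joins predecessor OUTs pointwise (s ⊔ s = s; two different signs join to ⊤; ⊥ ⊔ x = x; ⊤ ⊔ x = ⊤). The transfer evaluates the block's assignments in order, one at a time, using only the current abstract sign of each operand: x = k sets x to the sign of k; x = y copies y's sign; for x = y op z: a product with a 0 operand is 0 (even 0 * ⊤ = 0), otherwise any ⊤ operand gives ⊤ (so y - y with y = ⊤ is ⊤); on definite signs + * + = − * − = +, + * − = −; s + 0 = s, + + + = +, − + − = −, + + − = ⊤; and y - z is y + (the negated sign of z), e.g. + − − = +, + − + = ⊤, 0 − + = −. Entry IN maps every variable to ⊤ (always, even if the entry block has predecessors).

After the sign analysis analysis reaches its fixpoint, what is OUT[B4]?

Fixpoint table:
  B0:  IN=(all ⊤)  OUT=(all ⊤)
  B1:  IN=(all ⊤)  OUT=(all ⊤)
  B2:  IN=(all ⊤)  OUT=(all ⊤)
  B3:  IN=(all ⊤)  OUT={e:-; rest ⊤}
  B4:  IN={e:-; rest ⊤}  OUT={e:-; rest ⊤}

Merge at B4: IN[B4] = OUT[B3] = {a: ⊤, b: ⊤, c: ⊤, d: ⊤, e: -, f: ⊤}
Applying B4's transfer function to that IN value gives OUT[B4] (row B4 above).

Answer: {a: ⊤, b: ⊤, c: ⊤, d: ⊤, e: -, f: ⊤}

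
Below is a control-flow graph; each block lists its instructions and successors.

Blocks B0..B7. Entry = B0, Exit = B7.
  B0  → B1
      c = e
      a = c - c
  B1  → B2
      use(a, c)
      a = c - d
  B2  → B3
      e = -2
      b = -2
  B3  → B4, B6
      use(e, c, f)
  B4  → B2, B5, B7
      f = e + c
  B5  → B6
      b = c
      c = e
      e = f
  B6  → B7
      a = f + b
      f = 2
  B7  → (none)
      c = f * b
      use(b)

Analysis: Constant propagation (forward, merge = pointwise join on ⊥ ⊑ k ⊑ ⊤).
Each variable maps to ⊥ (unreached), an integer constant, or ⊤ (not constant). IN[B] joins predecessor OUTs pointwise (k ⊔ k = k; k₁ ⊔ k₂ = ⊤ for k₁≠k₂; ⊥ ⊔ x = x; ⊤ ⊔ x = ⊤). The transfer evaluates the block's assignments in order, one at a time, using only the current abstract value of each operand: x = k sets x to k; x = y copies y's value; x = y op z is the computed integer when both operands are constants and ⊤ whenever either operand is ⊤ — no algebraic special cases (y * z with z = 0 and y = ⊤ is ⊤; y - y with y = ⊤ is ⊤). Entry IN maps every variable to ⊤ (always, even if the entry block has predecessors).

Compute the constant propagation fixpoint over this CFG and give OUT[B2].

Answer: {a: ⊤, b: -2, c: ⊤, d: ⊤, e: -2, f: ⊤}

Derivation:
Fixpoint table:
  B0:   IN=(all ⊤)   OUT=(all ⊤)
  B1:   IN=(all ⊤)   OUT=(all ⊤)
  B2:   IN=(all ⊤)   OUT={b:-2, e:-2; rest ⊤}
  B3:   IN={b:-2, e:-2; rest ⊤}   OUT={b:-2, e:-2; rest ⊤}
  B4:   IN={b:-2, e:-2; rest ⊤}   OUT={b:-2, e:-2; rest ⊤}
  B5:   IN={b:-2, e:-2; rest ⊤}   OUT={c:-2; rest ⊤}
  B6:   IN=(all ⊤)   OUT={f:2; rest ⊤}
  B7:   IN=(all ⊤)   OUT=(all ⊤)

Merge at B2: IN[B2] = OUT[B1] ⊔ OUT[B4] = {a: ⊤, b: ⊤, c: ⊤, d: ⊤, e: ⊤, f: ⊤}
Applying B2's transfer function to that IN value gives OUT[B2] (row B2 above).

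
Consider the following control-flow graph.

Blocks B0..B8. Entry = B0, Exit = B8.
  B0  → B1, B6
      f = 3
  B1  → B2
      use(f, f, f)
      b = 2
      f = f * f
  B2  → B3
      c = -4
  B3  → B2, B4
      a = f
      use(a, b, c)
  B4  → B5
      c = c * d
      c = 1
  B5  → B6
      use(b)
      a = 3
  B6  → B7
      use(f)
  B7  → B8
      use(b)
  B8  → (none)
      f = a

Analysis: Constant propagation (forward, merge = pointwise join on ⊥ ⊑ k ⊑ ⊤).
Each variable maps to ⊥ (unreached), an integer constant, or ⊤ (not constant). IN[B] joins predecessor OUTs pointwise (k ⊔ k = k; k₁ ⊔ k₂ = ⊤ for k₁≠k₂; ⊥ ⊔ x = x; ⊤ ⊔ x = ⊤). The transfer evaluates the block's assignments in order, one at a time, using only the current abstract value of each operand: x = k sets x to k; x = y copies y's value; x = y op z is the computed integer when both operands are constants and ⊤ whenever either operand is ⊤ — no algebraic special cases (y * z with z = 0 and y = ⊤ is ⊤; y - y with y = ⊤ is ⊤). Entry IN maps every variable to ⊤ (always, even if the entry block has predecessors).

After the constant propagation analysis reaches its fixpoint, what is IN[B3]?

Answer: {a: ⊤, b: 2, c: -4, d: ⊤, e: ⊤, f: 9}

Derivation:
Per-block solution:
  B0: | IN=(all ⊤) | OUT={f:3; rest ⊤}
  B1: | IN={f:3; rest ⊤} | OUT={b:2, f:9; rest ⊤}
  B2: | IN={b:2, f:9; rest ⊤} | OUT={b:2, c:-4, f:9; rest ⊤}
  B3: | IN={b:2, c:-4, f:9; rest ⊤} | OUT={a:9, b:2, c:-4, f:9; rest ⊤}
  B4: | IN={a:9, b:2, c:-4, f:9; rest ⊤} | OUT={a:9, b:2, c:1, f:9; rest ⊤}
  B5: | IN={a:9, b:2, c:1, f:9; rest ⊤} | OUT={a:3, b:2, c:1, f:9; rest ⊤}
  B6: | IN=(all ⊤) | OUT=(all ⊤)
  B7: | IN=(all ⊤) | OUT=(all ⊤)
  B8: | IN=(all ⊤) | OUT=(all ⊤)

Merge at B3: IN[B3] = OUT[B2] = {a: ⊤, b: 2, c: -4, d: ⊤, e: ⊤, f: 9}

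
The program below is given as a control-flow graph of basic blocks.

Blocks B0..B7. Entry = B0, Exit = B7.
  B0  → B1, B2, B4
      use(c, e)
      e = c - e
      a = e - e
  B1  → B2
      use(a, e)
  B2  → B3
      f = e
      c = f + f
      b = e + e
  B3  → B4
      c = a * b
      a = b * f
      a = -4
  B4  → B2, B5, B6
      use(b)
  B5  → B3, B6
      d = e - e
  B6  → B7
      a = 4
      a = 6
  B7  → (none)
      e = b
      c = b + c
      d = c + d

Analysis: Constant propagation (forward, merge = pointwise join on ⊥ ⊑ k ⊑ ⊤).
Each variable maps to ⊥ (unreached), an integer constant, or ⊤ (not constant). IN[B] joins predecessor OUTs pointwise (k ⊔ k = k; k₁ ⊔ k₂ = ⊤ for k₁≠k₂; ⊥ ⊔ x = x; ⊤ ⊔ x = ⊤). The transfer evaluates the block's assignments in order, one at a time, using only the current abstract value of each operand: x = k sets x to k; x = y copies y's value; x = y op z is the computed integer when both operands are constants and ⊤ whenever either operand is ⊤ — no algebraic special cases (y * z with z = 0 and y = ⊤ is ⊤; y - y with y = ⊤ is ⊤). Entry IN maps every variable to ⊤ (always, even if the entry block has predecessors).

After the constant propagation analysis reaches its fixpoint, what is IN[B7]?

Per-block solution:
  B0:  IN=(all ⊤)  OUT=(all ⊤)
  B1:  IN=(all ⊤)  OUT=(all ⊤)
  B2:  IN=(all ⊤)  OUT=(all ⊤)
  B3:  IN=(all ⊤)  OUT={a:-4; rest ⊤}
  B4:  IN=(all ⊤)  OUT=(all ⊤)
  B5:  IN=(all ⊤)  OUT=(all ⊤)
  B6:  IN=(all ⊤)  OUT={a:6; rest ⊤}
  B7:  IN={a:6; rest ⊤}  OUT={a:6; rest ⊤}

Merge at B7: IN[B7] = OUT[B6] = {a: 6, b: ⊤, c: ⊤, d: ⊤, e: ⊤, f: ⊤}

Answer: {a: 6, b: ⊤, c: ⊤, d: ⊤, e: ⊤, f: ⊤}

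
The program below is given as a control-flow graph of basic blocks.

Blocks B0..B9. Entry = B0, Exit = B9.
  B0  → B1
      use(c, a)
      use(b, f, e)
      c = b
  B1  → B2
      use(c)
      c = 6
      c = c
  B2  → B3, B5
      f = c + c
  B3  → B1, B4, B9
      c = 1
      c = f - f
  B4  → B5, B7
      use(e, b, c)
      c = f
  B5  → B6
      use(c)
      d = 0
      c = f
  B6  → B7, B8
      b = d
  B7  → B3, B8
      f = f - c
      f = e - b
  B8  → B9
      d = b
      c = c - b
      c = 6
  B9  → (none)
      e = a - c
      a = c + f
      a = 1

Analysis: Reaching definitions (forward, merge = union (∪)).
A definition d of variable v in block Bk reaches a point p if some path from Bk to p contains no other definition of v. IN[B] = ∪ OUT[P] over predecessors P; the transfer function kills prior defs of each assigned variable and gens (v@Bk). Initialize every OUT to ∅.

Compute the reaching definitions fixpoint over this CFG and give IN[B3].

Answer: {b@B6, c@B1, c@B4, c@B5, d@B5, f@B2, f@B7}

Trace:
Per-block solution:
  B0:  IN={}  OUT={c@B0}
  B1:  IN={b@B6, c@B0, c@B3, d@B5, f@B2, f@B7}  OUT={b@B6, c@B1, d@B5, f@B2, f@B7}
  B2:  IN={b@B6, c@B1, d@B5, f@B2, f@B7}  OUT={b@B6, c@B1, d@B5, f@B2}
  B3:  IN={b@B6, c@B1, c@B4, c@B5, d@B5, f@B2, f@B7}  OUT={b@B6, c@B3, d@B5, f@B2, f@B7}
  B4:  IN={b@B6, c@B3, d@B5, f@B2, f@B7}  OUT={b@B6, c@B4, d@B5, f@B2, f@B7}
  B5:  IN={b@B6, c@B1, c@B4, d@B5, f@B2, f@B7}  OUT={b@B6, c@B5, d@B5, f@B2, f@B7}
  B6:  IN={b@B6, c@B5, d@B5, f@B2, f@B7}  OUT={b@B6, c@B5, d@B5, f@B2, f@B7}
  B7:  IN={b@B6, c@B4, c@B5, d@B5, f@B2, f@B7}  OUT={b@B6, c@B4, c@B5, d@B5, f@B7}
  B8:  IN={b@B6, c@B4, c@B5, d@B5, f@B2, f@B7}  OUT={b@B6, c@B8, d@B8, f@B2, f@B7}
  B9:  IN={b@B6, c@B3, c@B8, d@B5, d@B8, f@B2, f@B7}  OUT={a@B9, b@B6, c@B3, c@B8, d@B5, d@B8, e@B9, f@B2, f@B7}

Merge at B3: IN[B3] = OUT[B2] ⊔ OUT[B7] = {b@B6, c@B1, c@B4, c@B5, d@B5, f@B2, f@B7}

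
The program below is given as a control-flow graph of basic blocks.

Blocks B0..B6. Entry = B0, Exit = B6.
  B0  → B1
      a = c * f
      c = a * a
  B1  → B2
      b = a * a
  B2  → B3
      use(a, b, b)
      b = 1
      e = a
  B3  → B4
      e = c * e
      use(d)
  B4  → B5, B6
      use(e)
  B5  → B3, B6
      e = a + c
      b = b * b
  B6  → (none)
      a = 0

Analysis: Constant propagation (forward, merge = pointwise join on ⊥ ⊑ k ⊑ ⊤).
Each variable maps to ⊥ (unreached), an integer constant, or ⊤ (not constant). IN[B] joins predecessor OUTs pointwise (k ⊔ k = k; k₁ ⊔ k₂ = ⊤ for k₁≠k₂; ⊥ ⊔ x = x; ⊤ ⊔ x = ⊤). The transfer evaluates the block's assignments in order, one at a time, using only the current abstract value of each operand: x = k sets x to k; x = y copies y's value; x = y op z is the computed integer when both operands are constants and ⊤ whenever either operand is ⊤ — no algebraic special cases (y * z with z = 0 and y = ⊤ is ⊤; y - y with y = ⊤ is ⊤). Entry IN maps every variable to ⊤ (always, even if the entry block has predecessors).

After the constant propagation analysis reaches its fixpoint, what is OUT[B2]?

Answer: {a: ⊤, b: 1, c: ⊤, d: ⊤, e: ⊤, f: ⊤}

Working:
Per-block solution:
  B0:  IN=(all ⊤)  OUT=(all ⊤)
  B1:  IN=(all ⊤)  OUT=(all ⊤)
  B2:  IN=(all ⊤)  OUT={b:1; rest ⊤}
  B3:  IN={b:1; rest ⊤}  OUT={b:1; rest ⊤}
  B4:  IN={b:1; rest ⊤}  OUT={b:1; rest ⊤}
  B5:  IN={b:1; rest ⊤}  OUT={b:1; rest ⊤}
  B6:  IN={b:1; rest ⊤}  OUT={a:0, b:1; rest ⊤}

Merge at B2: IN[B2] = OUT[B1] = {a: ⊤, b: ⊤, c: ⊤, d: ⊤, e: ⊤, f: ⊤}
Applying B2's transfer function to that IN value gives OUT[B2] (row B2 above).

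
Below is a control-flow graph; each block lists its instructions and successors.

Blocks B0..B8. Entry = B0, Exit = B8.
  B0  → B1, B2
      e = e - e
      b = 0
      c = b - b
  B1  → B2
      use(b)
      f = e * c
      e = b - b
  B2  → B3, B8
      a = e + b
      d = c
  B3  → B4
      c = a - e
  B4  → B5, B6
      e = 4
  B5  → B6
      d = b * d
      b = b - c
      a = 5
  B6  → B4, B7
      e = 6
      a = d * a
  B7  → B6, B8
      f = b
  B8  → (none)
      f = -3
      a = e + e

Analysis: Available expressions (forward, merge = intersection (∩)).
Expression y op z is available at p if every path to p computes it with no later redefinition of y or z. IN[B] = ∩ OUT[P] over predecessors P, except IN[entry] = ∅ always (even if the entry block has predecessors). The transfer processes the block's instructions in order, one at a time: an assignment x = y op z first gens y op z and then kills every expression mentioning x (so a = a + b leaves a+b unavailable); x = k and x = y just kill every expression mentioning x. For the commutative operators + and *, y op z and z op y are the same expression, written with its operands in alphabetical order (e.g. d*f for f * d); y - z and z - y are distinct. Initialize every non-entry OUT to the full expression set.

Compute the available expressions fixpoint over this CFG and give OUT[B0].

Per-block solution:
  B0:   IN={}   OUT={b-b}
  B1:   IN={b-b}   OUT={b-b}
  B2:   IN={b-b}   OUT={b+e, b-b}
  B3:   IN={b+e, b-b}   OUT={a-e, b+e, b-b}
  B4:   IN={}   OUT={}
  B5:   IN={}   OUT={}
  B6:   IN={}   OUT={}
  B7:   IN={}   OUT={}
  B8:   IN={}   OUT={e+e}

B0 is the boundary node: IN[B0] = {}
Applying B0's transfer function to that IN value gives OUT[B0] (row B0 above).

Answer: {b-b}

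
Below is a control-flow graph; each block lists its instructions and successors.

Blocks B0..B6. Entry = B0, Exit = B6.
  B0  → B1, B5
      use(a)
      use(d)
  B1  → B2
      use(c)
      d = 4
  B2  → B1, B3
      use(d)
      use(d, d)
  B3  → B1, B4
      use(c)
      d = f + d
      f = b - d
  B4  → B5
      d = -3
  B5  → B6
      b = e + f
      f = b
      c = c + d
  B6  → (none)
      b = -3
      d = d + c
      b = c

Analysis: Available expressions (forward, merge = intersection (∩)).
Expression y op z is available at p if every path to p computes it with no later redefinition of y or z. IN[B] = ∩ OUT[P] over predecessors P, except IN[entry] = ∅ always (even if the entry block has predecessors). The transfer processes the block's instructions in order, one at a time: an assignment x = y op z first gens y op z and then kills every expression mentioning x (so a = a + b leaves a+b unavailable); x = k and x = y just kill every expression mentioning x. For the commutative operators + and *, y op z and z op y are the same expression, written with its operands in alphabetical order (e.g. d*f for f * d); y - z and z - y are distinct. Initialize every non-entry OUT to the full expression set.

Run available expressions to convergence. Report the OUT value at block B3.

Answer: {b-d}

Derivation:
Fixpoint table:
  B0:  IN={}  OUT={}
  B1:  IN={}  OUT={}
  B2:  IN={}  OUT={}
  B3:  IN={}  OUT={b-d}
  B4:  IN={b-d}  OUT={}
  B5:  IN={}  OUT={}
  B6:  IN={}  OUT={}

Merge at B3: IN[B3] = OUT[B2] = {}
Applying B3's transfer function to that IN value gives OUT[B3] (row B3 above).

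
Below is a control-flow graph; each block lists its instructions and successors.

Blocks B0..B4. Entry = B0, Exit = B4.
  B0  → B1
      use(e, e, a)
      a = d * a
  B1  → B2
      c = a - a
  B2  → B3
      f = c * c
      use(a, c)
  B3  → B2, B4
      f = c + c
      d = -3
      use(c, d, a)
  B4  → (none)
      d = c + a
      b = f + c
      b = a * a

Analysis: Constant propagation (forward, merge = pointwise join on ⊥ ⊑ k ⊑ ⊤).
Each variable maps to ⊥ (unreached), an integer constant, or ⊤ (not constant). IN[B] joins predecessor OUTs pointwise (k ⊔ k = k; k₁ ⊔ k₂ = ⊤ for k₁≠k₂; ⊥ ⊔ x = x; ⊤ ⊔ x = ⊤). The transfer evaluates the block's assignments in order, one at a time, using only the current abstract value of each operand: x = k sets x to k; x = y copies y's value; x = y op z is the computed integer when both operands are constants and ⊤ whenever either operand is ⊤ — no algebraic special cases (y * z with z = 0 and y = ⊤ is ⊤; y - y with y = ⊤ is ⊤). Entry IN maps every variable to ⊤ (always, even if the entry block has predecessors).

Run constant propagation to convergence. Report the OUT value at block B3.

Answer: {a: ⊤, b: ⊤, c: ⊤, d: -3, e: ⊤, f: ⊤}

Derivation:
Per-block solution:
  B0:  IN=(all ⊤)  OUT=(all ⊤)
  B1:  IN=(all ⊤)  OUT=(all ⊤)
  B2:  IN=(all ⊤)  OUT=(all ⊤)
  B3:  IN=(all ⊤)  OUT={d:-3; rest ⊤}
  B4:  IN={d:-3; rest ⊤}  OUT=(all ⊤)

Merge at B3: IN[B3] = OUT[B2] = {a: ⊤, b: ⊤, c: ⊤, d: ⊤, e: ⊤, f: ⊤}
Applying B3's transfer function to that IN value gives OUT[B3] (row B3 above).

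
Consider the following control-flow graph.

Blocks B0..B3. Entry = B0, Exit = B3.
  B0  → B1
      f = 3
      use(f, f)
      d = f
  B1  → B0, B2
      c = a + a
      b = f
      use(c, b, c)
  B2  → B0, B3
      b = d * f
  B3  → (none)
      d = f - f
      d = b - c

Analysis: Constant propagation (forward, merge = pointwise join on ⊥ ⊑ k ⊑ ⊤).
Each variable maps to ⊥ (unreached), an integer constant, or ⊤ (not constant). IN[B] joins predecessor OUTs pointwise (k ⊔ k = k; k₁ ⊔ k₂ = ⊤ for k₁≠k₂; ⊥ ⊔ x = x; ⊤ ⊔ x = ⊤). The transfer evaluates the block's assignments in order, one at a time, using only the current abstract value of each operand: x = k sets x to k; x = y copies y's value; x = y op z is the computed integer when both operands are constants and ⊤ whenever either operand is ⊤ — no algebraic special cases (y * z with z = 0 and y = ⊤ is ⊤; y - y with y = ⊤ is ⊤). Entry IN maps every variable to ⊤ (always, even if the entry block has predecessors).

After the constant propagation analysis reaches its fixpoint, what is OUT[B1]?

Converged values:
  B0:   IN=(all ⊤)   OUT={d:3, f:3; rest ⊤}
  B1:   IN={d:3, f:3; rest ⊤}   OUT={b:3, d:3, f:3; rest ⊤}
  B2:   IN={b:3, d:3, f:3; rest ⊤}   OUT={b:9, d:3, f:3; rest ⊤}
  B3:   IN={b:9, d:3, f:3; rest ⊤}   OUT={b:9, f:3; rest ⊤}

Merge at B1: IN[B1] = OUT[B0] = {a: ⊤, b: ⊤, c: ⊤, d: 3, e: ⊤, f: 3}
Applying B1's transfer function to that IN value gives OUT[B1] (row B1 above).

Answer: {a: ⊤, b: 3, c: ⊤, d: 3, e: ⊤, f: 3}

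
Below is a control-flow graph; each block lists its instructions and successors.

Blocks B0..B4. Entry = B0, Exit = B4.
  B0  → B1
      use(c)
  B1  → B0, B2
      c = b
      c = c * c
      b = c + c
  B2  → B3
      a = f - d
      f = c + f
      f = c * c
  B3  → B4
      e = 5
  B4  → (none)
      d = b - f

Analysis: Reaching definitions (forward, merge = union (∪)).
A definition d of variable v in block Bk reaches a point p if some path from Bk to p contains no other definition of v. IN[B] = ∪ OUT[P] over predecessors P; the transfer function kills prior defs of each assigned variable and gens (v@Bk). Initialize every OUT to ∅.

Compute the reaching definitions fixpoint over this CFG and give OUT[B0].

Per-block solution:
  B0:   IN={b@B1, c@B1}   OUT={b@B1, c@B1}
  B1:   IN={b@B1, c@B1}   OUT={b@B1, c@B1}
  B2:   IN={b@B1, c@B1}   OUT={a@B2, b@B1, c@B1, f@B2}
  B3:   IN={a@B2, b@B1, c@B1, f@B2}   OUT={a@B2, b@B1, c@B1, e@B3, f@B2}
  B4:   IN={a@B2, b@B1, c@B1, e@B3, f@B2}   OUT={a@B2, b@B1, c@B1, d@B4, e@B3, f@B2}

Merge at B0 (entry node, so the boundary value {} is joined with the incoming edge(s)): IN[B0] = {} ⊔ OUT[B1] = {b@B1, c@B1}
Applying B0's transfer function to that IN value gives OUT[B0] (row B0 above).

Answer: {b@B1, c@B1}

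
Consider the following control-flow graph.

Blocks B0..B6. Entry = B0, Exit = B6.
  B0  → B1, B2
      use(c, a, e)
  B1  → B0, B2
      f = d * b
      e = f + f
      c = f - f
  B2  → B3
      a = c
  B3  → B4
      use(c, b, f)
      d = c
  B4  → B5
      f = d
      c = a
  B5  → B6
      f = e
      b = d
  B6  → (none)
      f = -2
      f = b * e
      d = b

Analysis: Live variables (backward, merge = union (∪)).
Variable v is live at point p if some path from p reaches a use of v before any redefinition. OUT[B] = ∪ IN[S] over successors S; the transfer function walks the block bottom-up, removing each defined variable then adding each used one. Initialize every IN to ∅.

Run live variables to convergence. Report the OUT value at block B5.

Converged values:
  B0:   IN={a, b, c, d, e, f}   OUT={a, b, c, d, e, f}
  B1:   IN={a, b, d}   OUT={a, b, c, d, e, f}
  B2:   IN={b, c, e, f}   OUT={a, b, c, e, f}
  B3:   IN={a, b, c, e, f}   OUT={a, d, e}
  B4:   IN={a, d, e}   OUT={d, e}
  B5:   IN={d, e}   OUT={b, e}
  B6:   IN={b, e}   OUT={}

Merge at B5: OUT[B5] = IN[B6] = {b, e}

Answer: {b, e}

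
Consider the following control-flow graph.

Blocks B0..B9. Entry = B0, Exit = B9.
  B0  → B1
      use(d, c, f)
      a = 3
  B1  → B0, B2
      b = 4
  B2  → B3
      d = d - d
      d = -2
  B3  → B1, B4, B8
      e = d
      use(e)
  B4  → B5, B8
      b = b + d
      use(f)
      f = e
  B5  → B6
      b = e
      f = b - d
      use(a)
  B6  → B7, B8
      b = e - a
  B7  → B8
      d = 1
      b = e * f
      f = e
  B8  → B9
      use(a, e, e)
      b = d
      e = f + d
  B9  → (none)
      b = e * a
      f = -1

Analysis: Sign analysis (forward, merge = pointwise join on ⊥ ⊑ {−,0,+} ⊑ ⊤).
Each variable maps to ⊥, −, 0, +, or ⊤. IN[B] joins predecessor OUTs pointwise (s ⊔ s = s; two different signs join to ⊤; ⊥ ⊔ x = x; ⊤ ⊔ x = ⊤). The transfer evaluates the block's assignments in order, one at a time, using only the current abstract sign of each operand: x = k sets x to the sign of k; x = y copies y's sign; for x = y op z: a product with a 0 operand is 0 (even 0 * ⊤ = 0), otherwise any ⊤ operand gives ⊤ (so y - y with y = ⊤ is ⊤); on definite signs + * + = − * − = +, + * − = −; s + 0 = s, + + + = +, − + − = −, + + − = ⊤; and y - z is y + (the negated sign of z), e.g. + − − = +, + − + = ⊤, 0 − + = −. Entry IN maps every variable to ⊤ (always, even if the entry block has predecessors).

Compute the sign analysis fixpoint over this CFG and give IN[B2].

Answer: {a: +, b: +, c: ⊤, d: ⊤, e: ⊤, f: ⊤}

Working:
Fixpoint table:
  B0:   IN=(all ⊤)   OUT={a:+; rest ⊤}
  B1:   IN={a:+; rest ⊤}   OUT={a:+, b:+; rest ⊤}
  B2:   IN={a:+, b:+; rest ⊤}   OUT={a:+, b:+, d:-; rest ⊤}
  B3:   IN={a:+, b:+, d:-; rest ⊤}   OUT={a:+, b:+, d:-, e:-; rest ⊤}
  B4:   IN={a:+, b:+, d:-, e:-; rest ⊤}   OUT={a:+, d:-, e:-, f:-; rest ⊤}
  B5:   IN={a:+, d:-, e:-, f:-; rest ⊤}   OUT={a:+, b:-, d:-, e:-; rest ⊤}
  B6:   IN={a:+, b:-, d:-, e:-; rest ⊤}   OUT={a:+, b:-, d:-, e:-; rest ⊤}
  B7:   IN={a:+, b:-, d:-, e:-; rest ⊤}   OUT={a:+, d:+, e:-, f:-; rest ⊤}
  B8:   IN={a:+, e:-; rest ⊤}   OUT={a:+; rest ⊤}
  B9:   IN={a:+; rest ⊤}   OUT={a:+, f:-; rest ⊤}

Merge at B2: IN[B2] = OUT[B1] = {a: +, b: +, c: ⊤, d: ⊤, e: ⊤, f: ⊤}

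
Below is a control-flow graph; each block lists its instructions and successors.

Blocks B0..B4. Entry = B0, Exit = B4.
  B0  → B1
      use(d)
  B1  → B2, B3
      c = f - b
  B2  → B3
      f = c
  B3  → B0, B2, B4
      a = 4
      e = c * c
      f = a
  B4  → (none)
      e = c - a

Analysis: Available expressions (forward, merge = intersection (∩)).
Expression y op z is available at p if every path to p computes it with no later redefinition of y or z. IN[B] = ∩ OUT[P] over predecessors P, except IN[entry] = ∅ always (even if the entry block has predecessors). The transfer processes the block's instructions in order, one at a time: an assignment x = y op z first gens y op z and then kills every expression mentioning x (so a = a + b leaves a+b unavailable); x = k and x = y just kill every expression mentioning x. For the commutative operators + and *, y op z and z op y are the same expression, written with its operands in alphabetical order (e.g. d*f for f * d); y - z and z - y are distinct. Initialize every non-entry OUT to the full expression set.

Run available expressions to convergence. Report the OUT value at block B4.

Answer: {c*c, c-a}

Derivation:
Converged values:
  B0:   IN={}   OUT={}
  B1:   IN={}   OUT={f-b}
  B2:   IN={}   OUT={}
  B3:   IN={}   OUT={c*c}
  B4:   IN={c*c}   OUT={c*c, c-a}

Merge at B4: IN[B4] = OUT[B3] = {c*c}
Applying B4's transfer function to that IN value gives OUT[B4] (row B4 above).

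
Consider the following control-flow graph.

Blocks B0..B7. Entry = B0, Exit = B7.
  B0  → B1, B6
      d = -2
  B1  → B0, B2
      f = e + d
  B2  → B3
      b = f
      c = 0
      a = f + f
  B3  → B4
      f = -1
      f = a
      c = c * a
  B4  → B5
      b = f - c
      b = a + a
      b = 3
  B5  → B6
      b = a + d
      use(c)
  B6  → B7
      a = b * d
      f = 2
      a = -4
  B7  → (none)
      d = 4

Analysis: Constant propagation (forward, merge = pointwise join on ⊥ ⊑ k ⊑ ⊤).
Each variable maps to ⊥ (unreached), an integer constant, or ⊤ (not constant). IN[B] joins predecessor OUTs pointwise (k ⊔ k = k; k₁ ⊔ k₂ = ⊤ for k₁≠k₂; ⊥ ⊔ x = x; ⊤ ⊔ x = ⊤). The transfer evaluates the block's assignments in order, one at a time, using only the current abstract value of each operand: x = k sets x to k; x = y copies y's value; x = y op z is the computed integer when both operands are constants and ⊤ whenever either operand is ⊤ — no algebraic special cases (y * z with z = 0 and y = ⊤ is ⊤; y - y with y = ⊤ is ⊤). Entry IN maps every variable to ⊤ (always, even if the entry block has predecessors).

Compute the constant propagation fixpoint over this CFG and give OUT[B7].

Fixpoint table:
  B0:   IN=(all ⊤)   OUT={d:-2; rest ⊤}
  B1:   IN={d:-2; rest ⊤}   OUT={d:-2; rest ⊤}
  B2:   IN={d:-2; rest ⊤}   OUT={c:0, d:-2; rest ⊤}
  B3:   IN={c:0, d:-2; rest ⊤}   OUT={d:-2; rest ⊤}
  B4:   IN={d:-2; rest ⊤}   OUT={b:3, d:-2; rest ⊤}
  B5:   IN={b:3, d:-2; rest ⊤}   OUT={d:-2; rest ⊤}
  B6:   IN={d:-2; rest ⊤}   OUT={a:-4, d:-2, f:2; rest ⊤}
  B7:   IN={a:-4, d:-2, f:2; rest ⊤}   OUT={a:-4, d:4, f:2; rest ⊤}

Merge at B7: IN[B7] = OUT[B6] = {a: -4, b: ⊤, c: ⊤, d: -2, e: ⊤, f: 2}
Applying B7's transfer function to that IN value gives OUT[B7] (row B7 above).

Answer: {a: -4, b: ⊤, c: ⊤, d: 4, e: ⊤, f: 2}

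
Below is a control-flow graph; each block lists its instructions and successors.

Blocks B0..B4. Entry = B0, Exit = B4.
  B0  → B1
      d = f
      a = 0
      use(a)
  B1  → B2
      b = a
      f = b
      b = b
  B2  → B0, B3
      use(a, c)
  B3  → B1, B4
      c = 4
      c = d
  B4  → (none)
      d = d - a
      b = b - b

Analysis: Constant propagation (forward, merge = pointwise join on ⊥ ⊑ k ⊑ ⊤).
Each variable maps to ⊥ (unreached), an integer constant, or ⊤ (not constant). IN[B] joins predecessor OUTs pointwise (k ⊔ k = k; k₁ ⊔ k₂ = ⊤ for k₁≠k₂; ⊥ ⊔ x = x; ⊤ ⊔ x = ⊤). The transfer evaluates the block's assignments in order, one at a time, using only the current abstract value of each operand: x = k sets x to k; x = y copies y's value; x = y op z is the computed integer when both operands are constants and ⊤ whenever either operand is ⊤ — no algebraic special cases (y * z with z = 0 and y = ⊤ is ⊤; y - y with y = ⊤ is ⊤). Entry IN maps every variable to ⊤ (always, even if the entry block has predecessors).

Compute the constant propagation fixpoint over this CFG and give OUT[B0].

Answer: {a: 0, b: ⊤, c: ⊤, d: ⊤, e: ⊤, f: ⊤}

Trace:
Fixpoint table:
  B0:   IN=(all ⊤)   OUT={a:0; rest ⊤}
  B1:   IN={a:0; rest ⊤}   OUT={a:0, b:0, f:0; rest ⊤}
  B2:   IN={a:0, b:0, f:0; rest ⊤}   OUT={a:0, b:0, f:0; rest ⊤}
  B3:   IN={a:0, b:0, f:0; rest ⊤}   OUT={a:0, b:0, f:0; rest ⊤}
  B4:   IN={a:0, b:0, f:0; rest ⊤}   OUT={a:0, b:0, f:0; rest ⊤}

Merge at B0 (entry node, so the boundary value (all ⊤) is joined with the incoming edge(s)): IN[B0] = (all ⊤) ⊔ OUT[B2] = {a: ⊤, b: ⊤, c: ⊤, d: ⊤, e: ⊤, f: ⊤}
Applying B0's transfer function to that IN value gives OUT[B0] (row B0 above).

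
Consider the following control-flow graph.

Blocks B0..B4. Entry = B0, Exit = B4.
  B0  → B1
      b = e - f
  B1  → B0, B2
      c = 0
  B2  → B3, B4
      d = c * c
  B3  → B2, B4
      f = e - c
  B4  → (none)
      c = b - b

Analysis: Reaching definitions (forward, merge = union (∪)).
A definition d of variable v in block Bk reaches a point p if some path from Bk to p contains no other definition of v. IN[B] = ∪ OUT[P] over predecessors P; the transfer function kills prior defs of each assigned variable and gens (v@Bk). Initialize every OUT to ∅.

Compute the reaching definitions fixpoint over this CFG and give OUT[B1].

Converged values:
  B0: | IN={b@B0, c@B1} | OUT={b@B0, c@B1}
  B1: | IN={b@B0, c@B1} | OUT={b@B0, c@B1}
  B2: | IN={b@B0, c@B1, d@B2, f@B3} | OUT={b@B0, c@B1, d@B2, f@B3}
  B3: | IN={b@B0, c@B1, d@B2, f@B3} | OUT={b@B0, c@B1, d@B2, f@B3}
  B4: | IN={b@B0, c@B1, d@B2, f@B3} | OUT={b@B0, c@B4, d@B2, f@B3}

Merge at B1: IN[B1] = OUT[B0] = {b@B0, c@B1}
Applying B1's transfer function to that IN value gives OUT[B1] (row B1 above).

Answer: {b@B0, c@B1}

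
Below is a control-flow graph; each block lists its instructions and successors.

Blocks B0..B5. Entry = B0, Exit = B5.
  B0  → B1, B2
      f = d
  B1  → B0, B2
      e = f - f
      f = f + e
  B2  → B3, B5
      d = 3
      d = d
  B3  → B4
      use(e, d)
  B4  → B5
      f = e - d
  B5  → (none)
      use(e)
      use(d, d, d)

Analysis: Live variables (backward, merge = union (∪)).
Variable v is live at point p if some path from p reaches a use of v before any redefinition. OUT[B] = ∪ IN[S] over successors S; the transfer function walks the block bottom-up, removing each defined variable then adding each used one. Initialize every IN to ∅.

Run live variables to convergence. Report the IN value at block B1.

Answer: {d, f}

Trace:
Per-block solution:
  B0:   IN={d, e}   OUT={d, e, f}
  B1:   IN={d, f}   OUT={d, e}
  B2:   IN={e}   OUT={d, e}
  B3:   IN={d, e}   OUT={d, e}
  B4:   IN={d, e}   OUT={d, e}
  B5:   IN={d, e}   OUT={}

Merge at B1: OUT[B1] = IN[B0] ⊔ IN[B2] = {d, e}
Applying B1's transfer function to that OUT value gives IN[B1] (row B1 above).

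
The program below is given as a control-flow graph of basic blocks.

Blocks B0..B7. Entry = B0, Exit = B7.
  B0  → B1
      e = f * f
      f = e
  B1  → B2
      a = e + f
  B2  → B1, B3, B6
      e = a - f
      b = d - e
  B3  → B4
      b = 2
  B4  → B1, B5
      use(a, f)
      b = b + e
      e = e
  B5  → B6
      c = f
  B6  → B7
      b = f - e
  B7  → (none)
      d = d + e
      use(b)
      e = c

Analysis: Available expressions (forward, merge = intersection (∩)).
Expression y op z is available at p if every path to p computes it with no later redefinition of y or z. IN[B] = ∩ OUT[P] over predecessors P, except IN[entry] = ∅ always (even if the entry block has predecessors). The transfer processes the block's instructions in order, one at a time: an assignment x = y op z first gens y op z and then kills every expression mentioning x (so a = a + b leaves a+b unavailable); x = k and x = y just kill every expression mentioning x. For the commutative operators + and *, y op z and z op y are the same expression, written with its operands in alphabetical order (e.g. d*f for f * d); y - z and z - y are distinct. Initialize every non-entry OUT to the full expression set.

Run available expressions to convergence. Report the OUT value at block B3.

Converged values:
  B0:   IN={}   OUT={}
  B1:   IN={}   OUT={e+f}
  B2:   IN={e+f}   OUT={a-f, d-e}
  B3:   IN={a-f, d-e}   OUT={a-f, d-e}
  B4:   IN={a-f, d-e}   OUT={a-f}
  B5:   IN={a-f}   OUT={a-f}
  B6:   IN={a-f}   OUT={a-f, f-e}
  B7:   IN={a-f, f-e}   OUT={a-f}

Merge at B3: IN[B3] = OUT[B2] = {a-f, d-e}
Applying B3's transfer function to that IN value gives OUT[B3] (row B3 above).

Answer: {a-f, d-e}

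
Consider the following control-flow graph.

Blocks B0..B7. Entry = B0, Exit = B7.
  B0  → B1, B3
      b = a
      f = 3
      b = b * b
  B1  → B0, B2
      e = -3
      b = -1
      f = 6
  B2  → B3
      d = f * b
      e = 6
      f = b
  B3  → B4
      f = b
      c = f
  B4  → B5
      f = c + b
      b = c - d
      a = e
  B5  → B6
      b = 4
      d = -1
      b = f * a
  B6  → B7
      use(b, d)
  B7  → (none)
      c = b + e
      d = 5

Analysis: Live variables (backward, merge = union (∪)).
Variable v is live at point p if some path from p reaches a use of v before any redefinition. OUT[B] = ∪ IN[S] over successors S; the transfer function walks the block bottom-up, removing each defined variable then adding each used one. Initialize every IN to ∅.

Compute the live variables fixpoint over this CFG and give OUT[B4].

Fixpoint table:
  B0: | IN={a, d, e} | OUT={a, b, d, e}
  B1: | IN={a, d} | OUT={a, b, d, e, f}
  B2: | IN={b, f} | OUT={b, d, e}
  B3: | IN={b, d, e} | OUT={b, c, d, e}
  B4: | IN={b, c, d, e} | OUT={a, e, f}
  B5: | IN={a, e, f} | OUT={b, d, e}
  B6: | IN={b, d, e} | OUT={b, e}
  B7: | IN={b, e} | OUT={}

Merge at B4: OUT[B4] = IN[B5] = {a, e, f}

Answer: {a, e, f}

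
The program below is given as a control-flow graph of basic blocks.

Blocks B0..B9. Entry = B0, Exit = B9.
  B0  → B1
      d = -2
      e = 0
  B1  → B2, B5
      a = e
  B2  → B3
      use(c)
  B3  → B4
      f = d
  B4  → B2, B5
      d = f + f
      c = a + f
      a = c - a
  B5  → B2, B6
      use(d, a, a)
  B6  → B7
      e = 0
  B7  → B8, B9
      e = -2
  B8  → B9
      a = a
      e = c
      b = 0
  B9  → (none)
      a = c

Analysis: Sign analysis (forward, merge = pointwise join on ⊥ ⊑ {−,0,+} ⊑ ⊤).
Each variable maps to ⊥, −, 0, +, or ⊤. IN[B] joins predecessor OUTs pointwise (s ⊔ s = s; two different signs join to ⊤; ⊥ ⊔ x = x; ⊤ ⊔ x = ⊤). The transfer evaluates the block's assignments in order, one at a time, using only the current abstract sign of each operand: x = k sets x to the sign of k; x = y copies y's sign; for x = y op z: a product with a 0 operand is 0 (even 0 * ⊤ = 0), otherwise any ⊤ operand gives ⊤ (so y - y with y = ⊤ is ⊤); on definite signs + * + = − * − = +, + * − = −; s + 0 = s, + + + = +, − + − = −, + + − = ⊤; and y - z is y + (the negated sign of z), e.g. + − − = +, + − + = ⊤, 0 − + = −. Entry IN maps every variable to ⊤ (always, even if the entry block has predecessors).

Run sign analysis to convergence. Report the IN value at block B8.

Converged values:
  B0: | IN=(all ⊤) | OUT={d:-, e:0; rest ⊤}
  B1: | IN={d:-, e:0; rest ⊤} | OUT={a:0, d:-, e:0; rest ⊤}
  B2: | IN={d:-, e:0; rest ⊤} | OUT={d:-, e:0; rest ⊤}
  B3: | IN={d:-, e:0; rest ⊤} | OUT={d:-, e:0, f:-; rest ⊤}
  B4: | IN={d:-, e:0, f:-; rest ⊤} | OUT={d:-, e:0, f:-; rest ⊤}
  B5: | IN={d:-, e:0; rest ⊤} | OUT={d:-, e:0; rest ⊤}
  B6: | IN={d:-, e:0; rest ⊤} | OUT={d:-, e:0; rest ⊤}
  B7: | IN={d:-, e:0; rest ⊤} | OUT={d:-, e:-; rest ⊤}
  B8: | IN={d:-, e:-; rest ⊤} | OUT={b:0, d:-; rest ⊤}
  B9: | IN={d:-; rest ⊤} | OUT={d:-; rest ⊤}

Merge at B8: IN[B8] = OUT[B7] = {a: ⊤, b: ⊤, c: ⊤, d: -, e: -, f: ⊤}

Answer: {a: ⊤, b: ⊤, c: ⊤, d: -, e: -, f: ⊤}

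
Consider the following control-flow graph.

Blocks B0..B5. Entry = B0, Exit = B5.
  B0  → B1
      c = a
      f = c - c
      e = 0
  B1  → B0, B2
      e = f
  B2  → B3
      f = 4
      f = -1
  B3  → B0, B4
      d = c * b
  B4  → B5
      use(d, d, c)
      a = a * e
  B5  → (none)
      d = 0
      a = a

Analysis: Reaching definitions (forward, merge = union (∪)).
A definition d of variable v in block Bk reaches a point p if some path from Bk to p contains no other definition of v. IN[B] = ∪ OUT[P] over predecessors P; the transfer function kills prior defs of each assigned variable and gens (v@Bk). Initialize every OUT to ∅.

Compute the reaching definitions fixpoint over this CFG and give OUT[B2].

Answer: {c@B0, d@B3, e@B1, f@B2}

Trace:
Per-block solution:
  B0: | IN={c@B0, d@B3, e@B1, f@B0, f@B2} | OUT={c@B0, d@B3, e@B0, f@B0}
  B1: | IN={c@B0, d@B3, e@B0, f@B0} | OUT={c@B0, d@B3, e@B1, f@B0}
  B2: | IN={c@B0, d@B3, e@B1, f@B0} | OUT={c@B0, d@B3, e@B1, f@B2}
  B3: | IN={c@B0, d@B3, e@B1, f@B2} | OUT={c@B0, d@B3, e@B1, f@B2}
  B4: | IN={c@B0, d@B3, e@B1, f@B2} | OUT={a@B4, c@B0, d@B3, e@B1, f@B2}
  B5: | IN={a@B4, c@B0, d@B3, e@B1, f@B2} | OUT={a@B5, c@B0, d@B5, e@B1, f@B2}

Merge at B2: IN[B2] = OUT[B1] = {c@B0, d@B3, e@B1, f@B0}
Applying B2's transfer function to that IN value gives OUT[B2] (row B2 above).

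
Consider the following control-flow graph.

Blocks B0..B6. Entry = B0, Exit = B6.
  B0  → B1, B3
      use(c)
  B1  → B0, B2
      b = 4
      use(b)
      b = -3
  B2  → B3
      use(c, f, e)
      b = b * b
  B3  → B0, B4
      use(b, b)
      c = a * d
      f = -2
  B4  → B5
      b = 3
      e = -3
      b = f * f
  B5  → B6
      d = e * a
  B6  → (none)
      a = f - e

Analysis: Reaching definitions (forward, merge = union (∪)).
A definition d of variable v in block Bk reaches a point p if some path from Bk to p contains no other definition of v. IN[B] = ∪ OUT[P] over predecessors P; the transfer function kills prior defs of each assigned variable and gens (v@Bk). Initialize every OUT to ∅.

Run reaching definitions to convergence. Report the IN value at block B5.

Answer: {b@B4, c@B3, e@B4, f@B3}

Derivation:
Converged values:
  B0: | IN={b@B1, b@B2, c@B3, f@B3} | OUT={b@B1, b@B2, c@B3, f@B3}
  B1: | IN={b@B1, b@B2, c@B3, f@B3} | OUT={b@B1, c@B3, f@B3}
  B2: | IN={b@B1, c@B3, f@B3} | OUT={b@B2, c@B3, f@B3}
  B3: | IN={b@B1, b@B2, c@B3, f@B3} | OUT={b@B1, b@B2, c@B3, f@B3}
  B4: | IN={b@B1, b@B2, c@B3, f@B3} | OUT={b@B4, c@B3, e@B4, f@B3}
  B5: | IN={b@B4, c@B3, e@B4, f@B3} | OUT={b@B4, c@B3, d@B5, e@B4, f@B3}
  B6: | IN={b@B4, c@B3, d@B5, e@B4, f@B3} | OUT={a@B6, b@B4, c@B3, d@B5, e@B4, f@B3}

Merge at B5: IN[B5] = OUT[B4] = {b@B4, c@B3, e@B4, f@B3}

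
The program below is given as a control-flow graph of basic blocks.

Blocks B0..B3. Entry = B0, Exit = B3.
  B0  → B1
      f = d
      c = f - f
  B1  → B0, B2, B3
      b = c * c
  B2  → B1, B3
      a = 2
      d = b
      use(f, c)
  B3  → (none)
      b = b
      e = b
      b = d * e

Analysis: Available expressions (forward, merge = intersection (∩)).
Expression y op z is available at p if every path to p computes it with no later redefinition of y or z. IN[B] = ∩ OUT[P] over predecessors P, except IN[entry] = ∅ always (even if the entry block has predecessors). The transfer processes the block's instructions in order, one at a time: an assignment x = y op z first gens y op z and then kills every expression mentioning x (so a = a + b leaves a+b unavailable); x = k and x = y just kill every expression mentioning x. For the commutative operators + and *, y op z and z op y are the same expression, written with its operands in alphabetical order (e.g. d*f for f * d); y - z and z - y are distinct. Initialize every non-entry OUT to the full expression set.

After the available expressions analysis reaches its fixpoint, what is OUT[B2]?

Fixpoint table:
  B0:   IN={}   OUT={f-f}
  B1:   IN={f-f}   OUT={c*c, f-f}
  B2:   IN={c*c, f-f}   OUT={c*c, f-f}
  B3:   IN={c*c, f-f}   OUT={c*c, d*e, f-f}

Merge at B2: IN[B2] = OUT[B1] = {c*c, f-f}
Applying B2's transfer function to that IN value gives OUT[B2] (row B2 above).

Answer: {c*c, f-f}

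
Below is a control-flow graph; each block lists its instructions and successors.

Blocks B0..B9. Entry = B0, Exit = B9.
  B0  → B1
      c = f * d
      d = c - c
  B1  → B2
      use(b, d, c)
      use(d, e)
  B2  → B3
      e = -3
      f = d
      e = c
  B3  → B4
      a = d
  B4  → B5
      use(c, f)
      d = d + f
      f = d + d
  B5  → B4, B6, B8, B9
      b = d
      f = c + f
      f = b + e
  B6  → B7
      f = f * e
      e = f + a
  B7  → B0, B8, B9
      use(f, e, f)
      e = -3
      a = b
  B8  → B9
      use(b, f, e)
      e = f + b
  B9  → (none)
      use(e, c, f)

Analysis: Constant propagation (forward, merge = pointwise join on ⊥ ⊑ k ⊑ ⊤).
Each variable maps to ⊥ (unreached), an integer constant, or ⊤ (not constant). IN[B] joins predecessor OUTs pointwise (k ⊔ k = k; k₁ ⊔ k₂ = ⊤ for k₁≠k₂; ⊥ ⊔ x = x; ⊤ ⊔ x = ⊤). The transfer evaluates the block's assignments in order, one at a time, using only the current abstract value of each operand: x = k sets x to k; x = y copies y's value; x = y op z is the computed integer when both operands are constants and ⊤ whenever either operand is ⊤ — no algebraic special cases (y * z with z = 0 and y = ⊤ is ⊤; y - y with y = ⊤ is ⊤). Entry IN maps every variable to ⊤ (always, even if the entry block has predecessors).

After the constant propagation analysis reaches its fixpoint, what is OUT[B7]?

Converged values:
  B0:  IN=(all ⊤)  OUT=(all ⊤)
  B1:  IN=(all ⊤)  OUT=(all ⊤)
  B2:  IN=(all ⊤)  OUT=(all ⊤)
  B3:  IN=(all ⊤)  OUT=(all ⊤)
  B4:  IN=(all ⊤)  OUT=(all ⊤)
  B5:  IN=(all ⊤)  OUT=(all ⊤)
  B6:  IN=(all ⊤)  OUT=(all ⊤)
  B7:  IN=(all ⊤)  OUT={e:-3; rest ⊤}
  B8:  IN=(all ⊤)  OUT=(all ⊤)
  B9:  IN=(all ⊤)  OUT=(all ⊤)

Merge at B7: IN[B7] = OUT[B6] = {a: ⊤, b: ⊤, c: ⊤, d: ⊤, e: ⊤, f: ⊤}
Applying B7's transfer function to that IN value gives OUT[B7] (row B7 above).

Answer: {a: ⊤, b: ⊤, c: ⊤, d: ⊤, e: -3, f: ⊤}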